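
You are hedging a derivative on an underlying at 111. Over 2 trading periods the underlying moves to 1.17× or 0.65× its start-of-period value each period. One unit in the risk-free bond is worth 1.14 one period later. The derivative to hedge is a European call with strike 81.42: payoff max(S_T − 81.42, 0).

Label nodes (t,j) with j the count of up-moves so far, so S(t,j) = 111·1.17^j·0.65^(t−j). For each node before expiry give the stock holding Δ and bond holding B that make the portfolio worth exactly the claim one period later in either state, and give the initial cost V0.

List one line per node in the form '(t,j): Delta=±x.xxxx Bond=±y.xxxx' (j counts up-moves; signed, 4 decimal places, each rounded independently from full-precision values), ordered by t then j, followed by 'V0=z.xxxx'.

No-arbitrage ⇒ martingale measure with p* = (R−d)/(u−d) = 0.9423.
Terminal payoffs: V(2,0)=0.0000, V(2,1)=2.9955, V(2,2)=70.5279
Node (1,0) S=72.1500: V=(p*·2.9955+(1−p*)·0.0000)/1.14=2.4760; Δ=(2.9955−0.0000)/(84.4155−46.8975)=0.0798; B=V−Δ·S=-3.2845
Node (1,1) S=129.8700: V=(p*·70.5279+(1−p*)·2.9955)/1.14=58.4489; Δ=(70.5279−2.9955)/(151.9479−84.4155)=1.0000; B=V−Δ·S=-71.4211
Node (0,0) S=111.0000: V=(p*·58.4489+(1−p*)·2.4760)/1.14=48.4384; Δ=(58.4489−2.4760)/(129.8700−72.1500)=0.9697; B=V−Δ·S=-59.2018
Each (Δ,B) replicates both successor values, so the strategy is self-financing and V0 is arbitrage-free.

(0,0): Delta=0.9697 Bond=-59.2018
(1,0): Delta=0.0798 Bond=-3.2845
(1,1): Delta=1.0000 Bond=-71.4211
V0=48.4384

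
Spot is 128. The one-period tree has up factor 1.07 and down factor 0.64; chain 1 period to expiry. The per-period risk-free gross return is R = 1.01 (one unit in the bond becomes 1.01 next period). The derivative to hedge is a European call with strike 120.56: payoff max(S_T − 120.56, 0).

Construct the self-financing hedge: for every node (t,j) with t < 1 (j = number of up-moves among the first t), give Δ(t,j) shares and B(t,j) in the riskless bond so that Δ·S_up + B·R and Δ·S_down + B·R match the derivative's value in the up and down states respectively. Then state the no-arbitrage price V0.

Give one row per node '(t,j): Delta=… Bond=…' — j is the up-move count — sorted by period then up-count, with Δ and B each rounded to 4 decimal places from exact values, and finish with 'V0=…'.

No-arbitrage ⇒ martingale measure with p* = (R−d)/(u−d) = 0.8605.
Terminal values V(1,·): V(1,0)=0.0000, V(1,1)=16.4000
Node (0,0) S=128.0000: V=(p*·16.4000+(1−p*)·0.0000)/1.01=13.9719; Δ=(16.4000−0.0000)/(136.9600−81.9200)=0.2980; B=V−Δ·S=-24.1676
Check: Δ(0,0)·S0 + B(0,0) = 13.9719 = V0.

(0,0): Delta=0.2980 Bond=-24.1676
V0=13.9719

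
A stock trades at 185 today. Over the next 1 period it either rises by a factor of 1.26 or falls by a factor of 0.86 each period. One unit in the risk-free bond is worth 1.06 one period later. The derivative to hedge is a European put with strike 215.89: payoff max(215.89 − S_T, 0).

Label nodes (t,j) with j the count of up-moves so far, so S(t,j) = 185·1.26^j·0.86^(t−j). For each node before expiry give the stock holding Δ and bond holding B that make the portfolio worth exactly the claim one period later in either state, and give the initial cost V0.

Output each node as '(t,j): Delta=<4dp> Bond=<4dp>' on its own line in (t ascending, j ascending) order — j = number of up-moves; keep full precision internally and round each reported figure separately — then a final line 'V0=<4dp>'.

(0,0): Delta=-0.7674 Bond=168.7627
V0=26.7877

Risk-neutral probability p* = (R−d)/(u−d) = (1.06−0.86)/(1.26−0.86) = 0.5000.
Terminal payoffs: V(1,0)=56.7900, V(1,1)=0.0000
  t=0,j=0: stock 185.0000 → up 233.1000 (V=0.0000), down 159.1000 (V=56.7900). Price 26.7877; hedge Δ=-0.7674, bond B=168.7627.
Root portfolio cost Δ·185+B reproduces V0=26.7877.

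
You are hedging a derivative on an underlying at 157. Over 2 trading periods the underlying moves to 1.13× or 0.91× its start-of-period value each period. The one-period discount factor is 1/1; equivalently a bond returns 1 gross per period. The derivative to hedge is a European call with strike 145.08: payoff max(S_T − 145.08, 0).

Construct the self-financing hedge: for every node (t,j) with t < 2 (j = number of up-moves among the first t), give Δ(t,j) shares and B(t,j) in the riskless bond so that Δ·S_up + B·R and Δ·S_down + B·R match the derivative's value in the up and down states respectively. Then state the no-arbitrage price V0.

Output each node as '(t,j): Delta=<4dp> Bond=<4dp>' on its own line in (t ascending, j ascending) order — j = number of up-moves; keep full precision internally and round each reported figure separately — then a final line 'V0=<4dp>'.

(0,0): Delta=0.7422 Bond=-99.3458
(1,0): Delta=0.5206 Bond=-67.6837
(1,1): Delta=1.0000 Bond=-145.0800
V0=17.1815

The replicating-portfolio and risk-neutral prices coincide; use p* = (1−0.91)/(1.13−0.91) = 0.4091 for the latter.
At expiry t=2: V(2,0)=0.0000, V(2,1)=16.3631, V(2,2)=55.3933
Node (1,0) S=142.8700: V=(p*·16.3631+(1−p*)·0.0000)/1=6.6940; Δ=(16.3631−0.0000)/(161.4431−130.0117)=0.5206; B=V−Δ·S=-67.6837
Node (1,1) S=177.4100: V=(p*·55.3933+(1−p*)·16.3631)/1=32.3300; Δ=(55.3933−16.3631)/(200.4733−161.4431)=1.0000; B=V−Δ·S=-145.0800
Node (0,0) S=157.0000: V=(p*·32.3300+(1−p*)·6.6940)/1=17.1815; Δ=(32.3300−6.6940)/(177.4100−142.8700)=0.7422; B=V−Δ·S=-99.3458
Self-financing check: at every node Δ·S+B equals the discounted successor values.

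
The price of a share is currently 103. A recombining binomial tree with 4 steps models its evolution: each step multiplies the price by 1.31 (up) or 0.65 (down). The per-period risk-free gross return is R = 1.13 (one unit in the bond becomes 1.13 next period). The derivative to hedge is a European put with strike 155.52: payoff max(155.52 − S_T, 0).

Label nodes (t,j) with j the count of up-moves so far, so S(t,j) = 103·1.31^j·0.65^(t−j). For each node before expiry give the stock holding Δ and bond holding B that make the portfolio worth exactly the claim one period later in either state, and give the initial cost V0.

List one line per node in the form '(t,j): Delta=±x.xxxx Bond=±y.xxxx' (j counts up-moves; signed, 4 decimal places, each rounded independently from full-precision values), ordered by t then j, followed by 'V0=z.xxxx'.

(0,0): Delta=-0.4203 Bond=61.0381
(1,0): Delta=-1.0000 Bond=107.7832
(1,1): Delta=-0.3125 Bond=54.4193
(2,0): Delta=-1.0000 Bond=121.7950
(2,1): Delta=-1.0000 Bond=121.7950
(2,2): Delta=-0.1845 Bond=38.8809
(3,0): Delta=-1.0000 Bond=137.6283
(3,1): Delta=-1.0000 Bond=137.6283
(3,2): Delta=-1.0000 Bond=137.6283
(3,3): Delta=-0.0328 Bond=8.8006
V0=17.7459

The replicating-portfolio and risk-neutral prices coincide; use p* = (1.13−0.65)/(1.31−0.65) = 0.7273 for the latter.
Terminal values V(4,·): V(4,0)=137.1339, V(4,1)=118.4648, V(4,2)=80.8396, V(4,3)=5.0103, V(4,4)=0.0000
  t=3,j=0: stock 28.2864 → up 37.0552 (V=118.4648), down 18.3861 (V=137.1339). Price 109.3419; hedge Δ=-1.0000, bond B=137.6283.
  t=3,j=1: stock 57.0079 → up 74.6804 (V=80.8396), down 37.0552 (V=118.4648). Price 80.6204; hedge Δ=-1.0000, bond B=137.6283.
  t=3,j=2: stock 114.8929 → up 150.5097 (V=5.0103), down 74.6804 (V=80.8396). Price 22.7354; hedge Δ=-1.0000, bond B=137.6283.
  t=3,j=3: stock 231.5534 → up 303.3349 (V=0.0000), down 150.5097 (V=5.0103). Price 1.2092; hedge Δ=-0.0328, bond B=8.8006.
  t=2,j=0: stock 43.5175 → up 57.0079 (V=80.6204), down 28.2864 (V=109.3419). Price 78.2775; hedge Δ=-1.0000, bond B=121.7950.
  t=2,j=1: stock 87.7045 → up 114.8929 (V=22.7354), down 57.0079 (V=80.6204). Price 34.0905; hedge Δ=-1.0000, bond B=121.7950.
  t=2,j=2: stock 176.7583 → up 231.5534 (V=1.2092), down 114.8929 (V=22.7354). Price 6.2655; hedge Δ=-0.1845, bond B=38.8809.
  t=1,j=0: stock 66.9500 → up 87.7045 (V=34.0905), down 43.5175 (V=78.2775). Price 40.8332; hedge Δ=-1.0000, bond B=107.7832.
  t=1,j=1: stock 134.9300 → up 176.7583 (V=6.2655), down 87.7045 (V=34.0905). Price 12.2603; hedge Δ=-0.3125, bond B=54.4193.
  t=0,j=0: stock 103.0000 → up 134.9300 (V=12.2603), down 66.9500 (V=40.8332). Price 17.7459; hedge Δ=-0.4203, bond B=61.0381.
The time-0 hedge costs 17.7459, which is the no-arbitrage price.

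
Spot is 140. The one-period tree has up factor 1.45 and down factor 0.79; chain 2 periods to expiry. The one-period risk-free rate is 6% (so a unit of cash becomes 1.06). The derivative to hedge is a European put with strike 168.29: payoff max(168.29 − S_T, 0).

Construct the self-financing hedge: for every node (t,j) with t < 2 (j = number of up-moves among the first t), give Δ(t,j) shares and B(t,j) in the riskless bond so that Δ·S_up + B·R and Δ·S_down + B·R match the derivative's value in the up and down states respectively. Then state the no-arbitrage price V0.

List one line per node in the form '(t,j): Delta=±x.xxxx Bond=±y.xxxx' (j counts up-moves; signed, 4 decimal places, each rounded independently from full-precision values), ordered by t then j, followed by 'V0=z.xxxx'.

(0,0): Delta=-0.4735 Bond=94.8400
(1,0): Delta=-1.0000 Bond=158.7642
(1,1): Delta=-0.0591 Bond=16.4151
V0=28.5536

Since d<R<u, set p* = (R−d)/(u−d) = 0.4091; price each node as the discounted p*-expectation of its children.
At expiry t=2: V(2,0)=80.9160, V(2,1)=7.9200, V(2,2)=0.0000
Node (1,0) S=110.6000: V=(p*·7.9200+(1−p*)·80.9160)/1.06=48.1642; Δ=(7.9200−80.9160)/(160.3700−87.3740)=-1.0000; B=V−Δ·S=158.7642
Node (1,1) S=203.0000: V=(p*·0.0000+(1−p*)·7.9200)/1.06=4.4151; Δ=(0.0000−7.9200)/(294.3500−160.3700)=-0.0591; B=V−Δ·S=16.4151
Node (0,0) S=140.0000: V=(p*·4.4151+(1−p*)·48.1642)/1.06=28.5536; Δ=(4.4151−48.1642)/(203.0000−110.6000)=-0.4735; B=V−Δ·S=94.8400
Check: Δ(0,0)·S0 + B(0,0) = 28.5536 = V0.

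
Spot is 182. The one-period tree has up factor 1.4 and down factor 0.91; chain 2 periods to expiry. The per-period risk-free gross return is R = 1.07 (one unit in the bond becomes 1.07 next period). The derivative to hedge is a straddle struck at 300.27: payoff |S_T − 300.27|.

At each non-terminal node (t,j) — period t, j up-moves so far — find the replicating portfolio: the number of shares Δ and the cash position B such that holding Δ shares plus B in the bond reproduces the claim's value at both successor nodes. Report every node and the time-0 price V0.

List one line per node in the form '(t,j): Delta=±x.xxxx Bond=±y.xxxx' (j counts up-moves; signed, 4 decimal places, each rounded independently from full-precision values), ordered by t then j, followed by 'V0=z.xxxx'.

(0,0): Delta=-0.6137 Bond=202.4682
(1,0): Delta=-1.0000 Bond=280.6262
(1,1): Delta=-0.0957 Bond=84.6716
V0=90.7816

Under the risk-neutral measure, an up-move has probability p* = (R−d)/(u−d) = 0.3265 and values discount at R = 1.07.
Payoff layer (t=2): V(2,0)=149.5558, V(2,1)=68.4020, V(2,2)=56.4500
  t=1,j=0: stock 165.6200 → up 231.8680 (V=68.4020), down 150.7142 (V=149.5558). Price 115.0062; hedge Δ=-1.0000, bond B=280.6262.
  t=1,j=1: stock 254.8000 → up 356.7200 (V=56.4500), down 231.8680 (V=68.4020). Price 60.2797; hedge Δ=-0.0957, bond B=84.6716.
  t=0,j=0: stock 182.0000 → up 254.8000 (V=60.2797), down 165.6200 (V=115.0062). Price 90.7816; hedge Δ=-0.6137, bond B=202.4682.
Root portfolio cost Δ·182+B reproduces V0=90.7816.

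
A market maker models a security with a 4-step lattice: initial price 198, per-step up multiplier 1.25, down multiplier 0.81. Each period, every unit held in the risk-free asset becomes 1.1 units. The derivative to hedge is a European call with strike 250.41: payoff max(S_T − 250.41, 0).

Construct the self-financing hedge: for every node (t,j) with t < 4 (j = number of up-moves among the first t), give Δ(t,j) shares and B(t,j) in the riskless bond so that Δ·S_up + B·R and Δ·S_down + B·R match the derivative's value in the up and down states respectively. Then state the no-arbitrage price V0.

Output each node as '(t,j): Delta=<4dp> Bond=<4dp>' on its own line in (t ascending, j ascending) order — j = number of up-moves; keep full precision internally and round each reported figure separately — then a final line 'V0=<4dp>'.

Risk-neutral probability p* = (R−d)/(u−d) = (1.1−0.81)/(1.25−0.81) = 0.6591.
Payoff layer (t=4): V(4,0)=0.0000, V(4,1)=0.0000, V(4,2)=0.0000, V(4,3)=62.8322, V(4,4)=232.9884
Node (3,0) S=105.2253: V=(p*·0.0000+(1−p*)·0.0000)/1.1=0.0000; Δ=(0.0000−0.0000)/(131.5316−85.2325)=0.0000; B=V−Δ·S=0.0000
Node (3,1) S=162.3848: V=(p*·0.0000+(1−p*)·0.0000)/1.1=0.0000; Δ=(0.0000−0.0000)/(202.9809−131.5316)=0.0000; B=V−Δ·S=0.0000
Node (3,2) S=250.5938: V=(p*·62.8322+(1−p*)·0.0000)/1.1=37.6474; Δ=(62.8322−0.0000)/(313.2422−202.9809)=0.5698; B=V−Δ·S=-105.1530
Node (3,3) S=386.7188: V=(p*·232.9884+(1−p*)·62.8322)/1.1=159.0733; Δ=(232.9884−62.8322)/(483.3984−313.2422)=1.0000; B=V−Δ·S=-227.6455
Node (2,0) S=129.9078: V=(p*·0.0000+(1−p*)·0.0000)/1.1=0.0000; Δ=(0.0000−0.0000)/(162.3848−105.2253)=0.0000; B=V−Δ·S=0.0000
Node (2,1) S=200.4750: V=(p*·37.6474+(1−p*)·0.0000)/1.1=22.5573; Δ=(37.6474−0.0000)/(250.5938−162.3848)=0.4268; B=V−Δ·S=-63.0049
Node (2,2) S=309.3750: V=(p*·159.0733+(1−p*)·37.6474)/1.1=106.9801; Δ=(159.0733−37.6474)/(386.7188−250.5938)=0.8920; B=V−Δ·S=-168.9879
Node (1,0) S=160.3800: V=(p*·22.5573+(1−p*)·0.0000)/1.1=13.5157; Δ=(22.5573−0.0000)/(200.4750−129.9078)=0.3197; B=V−Δ·S=-37.7509
Node (1,1) S=247.5000: V=(p*·106.9801+(1−p*)·22.5573)/1.1=71.0905; Δ=(106.9801−22.5573)/(309.3750−200.4750)=0.7752; B=V−Δ·S=-120.7794
Node (0,0) S=198.0000: V=(p*·71.0905+(1−p*)·13.5157)/1.1=46.7843; Δ=(71.0905−13.5157)/(247.5000−160.3800)=0.6609; B=V−Δ·S=-84.0675
Check: Δ(0,0)·S0 + B(0,0) = 46.7843 = V0.

(0,0): Delta=0.6609 Bond=-84.0675
(1,0): Delta=0.3197 Bond=-37.7509
(1,1): Delta=0.7752 Bond=-120.7794
(2,0): Delta=0.0000 Bond=0.0000
(2,1): Delta=0.4268 Bond=-63.0049
(2,2): Delta=0.8920 Bond=-168.9879
(3,0): Delta=0.0000 Bond=0.0000
(3,1): Delta=0.0000 Bond=0.0000
(3,2): Delta=0.5698 Bond=-105.1530
(3,3): Delta=1.0000 Bond=-227.6455
V0=46.7843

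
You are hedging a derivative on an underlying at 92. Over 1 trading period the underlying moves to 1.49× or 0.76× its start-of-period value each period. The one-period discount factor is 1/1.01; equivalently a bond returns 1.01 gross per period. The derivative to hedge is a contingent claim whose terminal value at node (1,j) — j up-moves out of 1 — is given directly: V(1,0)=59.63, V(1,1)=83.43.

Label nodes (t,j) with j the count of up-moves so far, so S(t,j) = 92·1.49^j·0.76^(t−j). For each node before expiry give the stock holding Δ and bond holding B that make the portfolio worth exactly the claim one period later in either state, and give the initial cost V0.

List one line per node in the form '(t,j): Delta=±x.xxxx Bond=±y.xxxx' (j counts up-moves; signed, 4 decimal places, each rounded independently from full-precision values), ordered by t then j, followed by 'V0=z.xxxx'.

Under the risk-neutral measure, an up-move has probability p* = (R−d)/(u−d) = 0.3425 and values discount at R = 1.01.
Terminal payoffs: V(1,0)=59.6300, V(1,1)=83.4300
(0,0): S=92.0000. Δ = (V_up−V_dn)/(S_up−S_dn) = (83.4300−59.6300)/(137.0800−69.9200) = 0.3544. V = [p*·83.4300 + (1−p*)·59.6300]/1.01 = 67.1096. B = V − Δ·S = 34.5068.
Check: Δ(0,0)·S0 + B(0,0) = 67.1096 = V0.

(0,0): Delta=0.3544 Bond=34.5068
V0=67.1096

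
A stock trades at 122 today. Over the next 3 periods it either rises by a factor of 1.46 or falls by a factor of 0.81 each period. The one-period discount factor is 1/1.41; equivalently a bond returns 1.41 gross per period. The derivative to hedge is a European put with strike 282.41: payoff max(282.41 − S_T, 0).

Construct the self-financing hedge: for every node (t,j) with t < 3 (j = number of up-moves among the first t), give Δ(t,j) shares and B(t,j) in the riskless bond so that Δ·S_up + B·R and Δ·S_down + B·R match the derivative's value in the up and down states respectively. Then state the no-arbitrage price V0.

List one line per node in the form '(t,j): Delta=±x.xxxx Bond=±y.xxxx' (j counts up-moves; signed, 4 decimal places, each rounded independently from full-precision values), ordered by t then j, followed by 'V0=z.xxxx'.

The replicating-portfolio and risk-neutral prices coincide; use p* = (1.41−0.81)/(1.46−0.81) = 0.9231 for the latter.
At expiry t=3: V(3,0)=217.5742, V(3,1)=165.5455, V(3,2)=71.7653, V(3,3)=0.0000
(2,0): S=80.0442. Δ = (V_up−V_dn)/(S_up−S_dn) = (165.5455−217.5742)/(116.8645−64.8358) = -1.0000. V = [p*·165.5455 + (1−p*)·217.5742]/1.41 = 120.2466. B = V − Δ·S = 200.2908.
(2,1): S=144.2772. Δ = (V_up−V_dn)/(S_up−S_dn) = (71.7653−165.5455)/(210.6447−116.8645) = -1.0000. V = [p*·71.7653 + (1−p*)·165.5455]/1.41 = 56.0136. B = V − Δ·S = 200.2908.
(2,2): S=260.0552. Δ = (V_up−V_dn)/(S_up−S_dn) = (0.0000−71.7653)/(379.6806−210.6447) = -0.4246. V = [p*·0.0000 + (1−p*)·71.7653]/1.41 = 3.9152. B = V − Δ·S = 114.3233.
(1,0): S=98.8200. Δ = (V_up−V_dn)/(S_up−S_dn) = (56.0136−120.2466)/(144.2772−80.0442) = -1.0000. V = [p*·56.0136 + (1−p*)·120.2466]/1.41 = 43.2302. B = V − Δ·S = 142.0502.
(1,1): S=178.1200. Δ = (V_up−V_dn)/(S_up−S_dn) = (3.9152−56.0136)/(260.0552−144.2772) = -0.4500. V = [p*·3.9152 + (1−p*)·56.0136]/1.41 = 5.6190. B = V − Δ·S = 85.7704.
(0,0): S=122.0000. Δ = (V_up−V_dn)/(S_up−S_dn) = (5.6190−43.2302)/(178.1200−98.8200) = -0.4743. V = [p*·5.6190 + (1−p*)·43.2302]/1.41 = 6.0370. B = V − Δ·S = 63.9004.
Root portfolio cost Δ·122+B reproduces V0=6.0370.

(0,0): Delta=-0.4743 Bond=63.9004
(1,0): Delta=-1.0000 Bond=142.0502
(1,1): Delta=-0.4500 Bond=85.7704
(2,0): Delta=-1.0000 Bond=200.2908
(2,1): Delta=-1.0000 Bond=200.2908
(2,2): Delta=-0.4246 Bond=114.3233
V0=6.0370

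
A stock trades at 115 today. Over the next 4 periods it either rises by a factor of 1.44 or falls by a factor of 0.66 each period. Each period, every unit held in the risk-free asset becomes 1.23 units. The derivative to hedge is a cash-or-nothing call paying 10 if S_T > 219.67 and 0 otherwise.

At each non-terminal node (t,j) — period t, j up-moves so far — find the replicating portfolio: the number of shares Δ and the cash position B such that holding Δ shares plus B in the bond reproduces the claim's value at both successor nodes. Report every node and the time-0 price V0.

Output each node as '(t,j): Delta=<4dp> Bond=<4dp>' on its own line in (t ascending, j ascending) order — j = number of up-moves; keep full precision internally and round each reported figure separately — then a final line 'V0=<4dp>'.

(0,0): Delta=0.0258 Bond=0.1104
(1,0): Delta=0.0596 Bond=-2.4283
(1,1): Delta=0.0201 Bond=1.0805
(2,0): Delta=0.0000 Bond=0.0000
(2,1): Delta=0.0697 Bond=-4.0871
(2,2): Delta=0.0118 Bond=3.3245
(3,0): Delta=0.0000 Bond=0.0000
(3,1): Delta=0.0000 Bond=0.0000
(3,2): Delta=0.0815 Bond=-6.8793
(3,3): Delta=0.0000 Bond=8.1301
V0=3.0821

No-arbitrage ⇒ martingale measure with p* = (R−d)/(u−d) = 0.7308.
At expiry t=4: V(4,0)=0.0000, V(4,1)=0.0000, V(4,2)=0.0000, V(4,3)=10.0000, V(4,4)=10.0000
(3,0): S=33.0620. Δ = (V_up−V_dn)/(S_up−S_dn) = (0.0000−0.0000)/(47.6093−21.8209) = 0.0000. V = [p*·0.0000 + (1−p*)·0.0000]/1.23 = 0.0000. B = V − Δ·S = 0.0000.
(3,1): S=72.1354. Δ = (V_up−V_dn)/(S_up−S_dn) = (0.0000−0.0000)/(103.8749−47.6093) = 0.0000. V = [p*·0.0000 + (1−p*)·0.0000]/1.23 = 0.0000. B = V − Δ·S = 0.0000.
(3,2): S=157.3862. Δ = (V_up−V_dn)/(S_up−S_dn) = (10.0000−0.0000)/(226.6362−103.8749) = 0.0815. V = [p*·10.0000 + (1−p*)·0.0000]/1.23 = 5.9412. B = V − Δ·S = -6.8793.
(3,3): S=343.3882. Δ = (V_up−V_dn)/(S_up−S_dn) = (10.0000−10.0000)/(494.4790−226.6362) = 0.0000. V = [p*·10.0000 + (1−p*)·10.0000]/1.23 = 8.1301. B = V − Δ·S = 8.1301.
(2,0): S=50.0940. Δ = (V_up−V_dn)/(S_up−S_dn) = (0.0000−0.0000)/(72.1354−33.0620) = 0.0000. V = [p*·0.0000 + (1−p*)·0.0000]/1.23 = 0.0000. B = V − Δ·S = 0.0000.
(2,1): S=109.2960. Δ = (V_up−V_dn)/(S_up−S_dn) = (5.9412−0.0000)/(157.3862−72.1354) = 0.0697. V = [p*·5.9412 + (1−p*)·0.0000]/1.23 = 3.5298. B = V − Δ·S = -4.0871.
(2,2): S=238.4640. Δ = (V_up−V_dn)/(S_up−S_dn) = (8.1301−5.9412)/(343.3882−157.3862) = 0.0118. V = [p*·8.1301 + (1−p*)·5.9412]/1.23 = 6.1307. B = V − Δ·S = 3.3245.
(1,0): S=75.9000. Δ = (V_up−V_dn)/(S_up−S_dn) = (3.5298−0.0000)/(109.2960−50.0940) = 0.0596. V = [p*·3.5298 + (1−p*)·0.0000]/1.23 = 2.0971. B = V − Δ·S = -2.4283.
(1,1): S=165.6000. Δ = (V_up−V_dn)/(S_up−S_dn) = (6.1307−3.5298)/(238.4640−109.2960) = 0.0201. V = [p*·6.1307 + (1−p*)·3.5298]/1.23 = 4.4150. B = V − Δ·S = 1.0805.
(0,0): S=115.0000. Δ = (V_up−V_dn)/(S_up−S_dn) = (4.4150−2.0971)/(165.6000−75.9000) = 0.0258. V = [p*·4.4150 + (1−p*)·2.0971]/1.23 = 3.0821. B = V − Δ·S = 0.1104.
The time-0 hedge costs 3.0821, which is the no-arbitrage price.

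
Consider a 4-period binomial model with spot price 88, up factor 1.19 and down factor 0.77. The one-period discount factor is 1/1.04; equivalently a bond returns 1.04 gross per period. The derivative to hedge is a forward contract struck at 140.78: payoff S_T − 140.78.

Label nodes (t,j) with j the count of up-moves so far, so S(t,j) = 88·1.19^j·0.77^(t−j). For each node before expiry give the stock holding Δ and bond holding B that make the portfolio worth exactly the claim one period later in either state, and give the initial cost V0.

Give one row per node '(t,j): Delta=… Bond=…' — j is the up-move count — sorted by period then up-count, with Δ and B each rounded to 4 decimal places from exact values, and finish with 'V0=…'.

(0,0): Delta=1.0000 Bond=-120.3393
(1,0): Delta=1.0000 Bond=-125.1529
(1,1): Delta=1.0000 Bond=-125.1529
(2,0): Delta=1.0000 Bond=-130.1590
(2,1): Delta=1.0000 Bond=-130.1590
(2,2): Delta=1.0000 Bond=-130.1590
(3,0): Delta=1.0000 Bond=-135.3654
(3,1): Delta=1.0000 Bond=-135.3654
(3,2): Delta=1.0000 Bond=-135.3654
(3,3): Delta=1.0000 Bond=-135.3654
V0=-32.3393

Since d<R<u, set p* = (R−d)/(u−d) = 0.6429; price each node as the discounted p*-expectation of its children.
Payoff layer (t=4): V(4,0)=-109.8453, V(4,1)=-92.9719, V(4,2)=-66.8947, V(4,3)=-26.5936, V(4,4)=35.6899
Node (3,0) S=40.1749: V=(p*·-92.9719+(1−p*)·-109.8453)/1.04=-95.1905; Δ=(-92.9719−-109.8453)/(47.8081−30.9347)=1.0000; B=V−Δ·S=-135.3654
Node (3,1) S=62.0885: V=(p*·-66.8947+(1−p*)·-92.9719)/1.04=-73.2769; Δ=(-66.8947−-92.9719)/(73.8853−47.8081)=1.0000; B=V−Δ·S=-135.3654
Node (3,2) S=95.9549: V=(p*·-26.5936+(1−p*)·-66.8947)/1.04=-39.4104; Δ=(-26.5936−-66.8947)/(114.1864−73.8853)=1.0000; B=V−Δ·S=-135.3654
Node (3,3) S=148.2940: V=(p*·35.6899+(1−p*)·-26.5936)/1.04=12.9286; Δ=(35.6899−-26.5936)/(176.4699−114.1864)=1.0000; B=V−Δ·S=-135.3654
Node (2,0) S=52.1752: V=(p*·-73.2769+(1−p*)·-95.1905)/1.04=-77.9838; Δ=(-73.2769−-95.1905)/(62.0885−40.1749)=1.0000; B=V−Δ·S=-130.1590
Node (2,1) S=80.6344: V=(p*·-39.4104+(1−p*)·-73.2769)/1.04=-49.5246; Δ=(-39.4104−-73.2769)/(95.9549−62.0885)=1.0000; B=V−Δ·S=-130.1590
Node (2,2) S=124.6168: V=(p*·12.9286+(1−p*)·-39.4104)/1.04=-5.5422; Δ=(12.9286−-39.4104)/(148.2940−95.9549)=1.0000; B=V−Δ·S=-130.1590
Node (1,0) S=67.7600: V=(p*·-49.5246+(1−p*)·-77.9838)/1.04=-57.3929; Δ=(-49.5246−-77.9838)/(80.6344−52.1752)=1.0000; B=V−Δ·S=-125.1529
Node (1,1) S=104.7200: V=(p*·-5.5422+(1−p*)·-49.5246)/1.04=-20.4329; Δ=(-5.5422−-49.5246)/(124.6168−80.6344)=1.0000; B=V−Δ·S=-125.1529
Node (0,0) S=88.0000: V=(p*·-20.4329+(1−p*)·-57.3929)/1.04=-32.3393; Δ=(-20.4329−-57.3929)/(104.7200−67.7600)=1.0000; B=V−Δ·S=-120.3393
Root portfolio cost Δ·88+B reproduces V0=-32.3393.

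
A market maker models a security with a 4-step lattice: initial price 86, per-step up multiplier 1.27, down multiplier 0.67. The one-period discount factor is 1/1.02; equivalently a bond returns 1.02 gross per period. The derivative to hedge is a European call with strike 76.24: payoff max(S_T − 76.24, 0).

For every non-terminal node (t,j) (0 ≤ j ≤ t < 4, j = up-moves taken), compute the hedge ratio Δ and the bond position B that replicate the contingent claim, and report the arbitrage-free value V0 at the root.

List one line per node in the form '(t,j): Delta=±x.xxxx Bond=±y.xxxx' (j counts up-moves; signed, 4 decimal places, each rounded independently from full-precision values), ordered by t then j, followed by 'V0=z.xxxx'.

(0,0): Delta=0.7077 Bond=-32.3173
(1,0): Delta=0.3953 Bond=-14.9626
(1,1): Delta=0.8255 Bond=-45.8216
(2,0): Delta=0.0000 Bond=0.0000
(2,1): Delta=0.5443 Bond=-26.1631
(2,2): Delta=0.9314 Bond=-61.4343
(3,0): Delta=0.0000 Bond=0.0000
(3,1): Delta=0.0000 Bond=0.0000
(3,2): Delta=0.7494 Bond=-45.7481
(3,3): Delta=1.0000 Bond=-74.7451
V0=28.5483

Since d<R<u, set p* = (R−d)/(u−d) = 0.5833; price each node as the discounted p*-expectation of its children.
Payoff layer (t=4): V(4,0)=0.0000, V(4,1)=0.0000, V(4,2)=0.0000, V(4,3)=41.7878, V(4,4)=147.4844
Node (3,0) S=25.8656: V=(p*·0.0000+(1−p*)·0.0000)/1.02=0.0000; Δ=(0.0000−0.0000)/(32.8493−17.3300)=0.0000; B=V−Δ·S=0.0000
Node (3,1) S=49.0289: V=(p*·0.0000+(1−p*)·0.0000)/1.02=0.0000; Δ=(0.0000−0.0000)/(62.2666−32.8493)=0.0000; B=V−Δ·S=0.0000
Node (3,2) S=92.9353: V=(p*·41.7878+(1−p*)·0.0000)/1.02=23.8983; Δ=(41.7878−0.0000)/(118.0278−62.2666)=0.7494; B=V−Δ·S=-45.7481
Node (3,3) S=176.1609: V=(p*·147.4844+(1−p*)·41.7878)/1.02=101.4158; Δ=(147.4844−41.7878)/(223.7244−118.0278)=1.0000; B=V−Δ·S=-74.7451
Node (2,0) S=38.6054: V=(p*·0.0000+(1−p*)·0.0000)/1.02=0.0000; Δ=(0.0000−0.0000)/(49.0289−25.8656)=0.0000; B=V−Δ·S=0.0000
Node (2,1) S=73.1774: V=(p*·23.8983+(1−p*)·0.0000)/1.02=13.6673; Δ=(23.8983−0.0000)/(92.9353−49.0289)=0.5443; B=V−Δ·S=-26.1631
Node (2,2) S=138.7094: V=(p*·101.4158+(1−p*)·23.8983)/1.02=67.7616; Δ=(101.4158−23.8983)/(176.1609−92.9353)=0.9314; B=V−Δ·S=-61.4343
Node (1,0) S=57.6200: V=(p*·13.6673+(1−p*)·0.0000)/1.02=7.8163; Δ=(13.6673−0.0000)/(73.1774−38.6054)=0.3953; B=V−Δ·S=-14.9626
Node (1,1) S=109.2200: V=(p*·67.7616+(1−p*)·13.6673)/1.02=44.3356; Δ=(67.7616−13.6673)/(138.7094−73.1774)=0.8255; B=V−Δ·S=-45.8216
Node (0,0) S=86.0000: V=(p*·44.3356+(1−p*)·7.8163)/1.02=28.5483; Δ=(44.3356−7.8163)/(109.2200−57.6200)=0.7077; B=V−Δ·S=-32.3173
Self-financing check: at every node Δ·S+B equals the discounted successor values.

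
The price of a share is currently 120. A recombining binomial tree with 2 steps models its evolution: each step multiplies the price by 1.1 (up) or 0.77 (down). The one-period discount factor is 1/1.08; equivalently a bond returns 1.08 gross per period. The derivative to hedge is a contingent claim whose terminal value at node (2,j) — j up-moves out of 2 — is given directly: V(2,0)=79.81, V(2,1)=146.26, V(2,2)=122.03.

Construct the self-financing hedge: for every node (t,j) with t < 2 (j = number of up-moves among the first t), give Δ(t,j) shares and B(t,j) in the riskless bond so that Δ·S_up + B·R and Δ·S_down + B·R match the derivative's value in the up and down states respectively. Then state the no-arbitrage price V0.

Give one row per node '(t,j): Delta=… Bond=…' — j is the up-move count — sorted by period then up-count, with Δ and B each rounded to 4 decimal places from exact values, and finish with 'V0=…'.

(0,0): Delta=-0.4380 Bond=159.4187
(1,0): Delta=2.1793 Bond=-69.6667
(1,1): Delta=-0.5562 Bond=187.7747
V0=106.8535

The replicating-portfolio and risk-neutral prices coincide; use p* = (1.08−0.77)/(1.1−0.77) = 0.9394 for the latter.
Payoff layer (t=2): V(2,0)=79.8100, V(2,1)=146.2600, V(2,2)=122.0300
  t=1,j=0: stock 92.4000 → up 101.6400 (V=146.2600), down 71.1480 (V=79.8100). Price 131.6970; hedge Δ=2.1793, bond B=-69.6667.
  t=1,j=1: stock 132.0000 → up 145.2000 (V=122.0300), down 101.6400 (V=146.2600). Price 114.3504; hedge Δ=-0.5562, bond B=187.7747.
  t=0,j=0: stock 120.0000 → up 132.0000 (V=114.3504), down 92.4000 (V=131.6970). Price 106.8535; hedge Δ=-0.4380, bond B=159.4187.
The time-0 hedge costs 106.8535, which is the no-arbitrage price.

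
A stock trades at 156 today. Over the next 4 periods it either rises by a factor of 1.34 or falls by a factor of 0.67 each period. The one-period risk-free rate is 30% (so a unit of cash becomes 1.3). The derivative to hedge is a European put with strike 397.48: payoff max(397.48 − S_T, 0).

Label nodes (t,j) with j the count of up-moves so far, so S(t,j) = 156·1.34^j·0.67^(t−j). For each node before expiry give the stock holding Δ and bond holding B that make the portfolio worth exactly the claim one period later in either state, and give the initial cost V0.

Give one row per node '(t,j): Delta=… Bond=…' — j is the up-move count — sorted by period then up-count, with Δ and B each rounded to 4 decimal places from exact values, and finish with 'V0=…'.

(0,0): Delta=-0.6181 Bond=108.4614
(1,0): Delta=-1.0000 Bond=180.9194
(1,1): Delta=-0.6059 Bond=138.4652
(2,0): Delta=-1.0000 Bond=235.1953
(2,1): Delta=-1.0000 Bond=235.1953
(2,2): Delta=-0.5934 Bond=176.5006
(3,0): Delta=-1.0000 Bond=305.7538
(3,1): Delta=-1.0000 Bond=305.7538
(3,2): Delta=-1.0000 Bond=305.7538
(3,3): Delta=-0.5805 Bond=224.6062
V0=12.0429

The replicating-portfolio and risk-neutral prices coincide; use p* = (1.3−0.67)/(1.34−0.67) = 0.9403 for the latter.
Payoff layer (t=4): V(4,0)=366.0443, V(4,1)=334.6085, V(4,2)=271.7370, V(4,3)=145.9940, V(4,4)=0.0000
Node (3,0) S=46.9190: V=(p*·334.6085+(1−p*)·366.0443)/1.3=258.8348; Δ=(334.6085−366.0443)/(62.8715−31.4357)=-1.0000; B=V−Δ·S=305.7538
Node (3,1) S=93.8381: V=(p*·271.7370+(1−p*)·334.6085)/1.3=211.9158; Δ=(271.7370−334.6085)/(125.7430−62.8715)=-1.0000; B=V−Δ·S=305.7538
Node (3,2) S=187.6761: V=(p*·145.9940+(1−p*)·271.7370)/1.3=118.0777; Δ=(145.9940−271.7370)/(251.4860−125.7430)=-1.0000; B=V−Δ·S=305.7538
Node (3,3) S=375.3522: V=(p*·0.0000+(1−p*)·145.9940)/1.3=6.7047; Δ=(0.0000−145.9940)/(502.9720−251.4860)=-0.5805; B=V−Δ·S=224.6062
Node (2,0) S=70.0284: V=(p*·211.9158+(1−p*)·258.8348)/1.3=165.1669; Δ=(211.9158−258.8348)/(93.8381−46.9190)=-1.0000; B=V−Δ·S=235.1953
Node (2,1) S=140.0568: V=(p*·118.0777+(1−p*)·211.9158)/1.3=95.1385; Δ=(118.0777−211.9158)/(187.6761−93.8381)=-1.0000; B=V−Δ·S=235.1953
Node (2,2) S=280.1136: V=(p*·6.7047+(1−p*)·118.0777)/1.3=10.2722; Δ=(6.7047−118.0777)/(375.3522−187.6761)=-0.5934; B=V−Δ·S=176.5006
Node (1,0) S=104.5200: V=(p*·95.1385+(1−p*)·165.1669)/1.3=76.3994; Δ=(95.1385−165.1669)/(140.0568−70.0284)=-1.0000; B=V−Δ·S=180.9194
Node (1,1) S=209.0400: V=(p*·10.2722+(1−p*)·95.1385)/1.3=11.7991; Δ=(10.2722−95.1385)/(280.1136−140.0568)=-0.6059; B=V−Δ·S=138.4652
Node (0,0) S=156.0000: V=(p*·11.7991+(1−p*)·76.3994)/1.3=12.0429; Δ=(11.7991−76.3994)/(209.0400−104.5200)=-0.6181; B=V−Δ·S=108.4614
The time-0 hedge costs 12.0429, which is the no-arbitrage price.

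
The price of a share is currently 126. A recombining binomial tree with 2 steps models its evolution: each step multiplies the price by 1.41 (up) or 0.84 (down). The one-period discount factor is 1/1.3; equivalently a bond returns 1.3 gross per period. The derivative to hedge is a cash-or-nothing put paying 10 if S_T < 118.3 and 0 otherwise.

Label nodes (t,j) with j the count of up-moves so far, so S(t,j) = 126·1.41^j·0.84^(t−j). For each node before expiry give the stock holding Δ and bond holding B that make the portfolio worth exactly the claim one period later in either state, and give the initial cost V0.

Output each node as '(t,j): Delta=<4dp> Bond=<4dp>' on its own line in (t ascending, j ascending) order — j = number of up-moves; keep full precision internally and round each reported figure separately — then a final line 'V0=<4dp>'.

(0,0): Delta=-0.0207 Bond=2.8247
(1,0): Delta=-0.1658 Bond=19.0283
(1,1): Delta=0.0000 Bond=0.0000
V0=0.2204

Under the risk-neutral measure, an up-move has probability p* = (R−d)/(u−d) = 0.8070 and values discount at R = 1.3.
Terminal payoffs: V(2,0)=10.0000, V(2,1)=0.0000, V(2,2)=0.0000
(1,0): S=105.8400. Δ = (V_up−V_dn)/(S_up−S_dn) = (0.0000−10.0000)/(149.2344−88.9056) = -0.1658. V = [p*·0.0000 + (1−p*)·10.0000]/1.3 = 1.4845. B = V − Δ·S = 19.0283.
(1,1): S=177.6600. Δ = (V_up−V_dn)/(S_up−S_dn) = (0.0000−0.0000)/(250.5006−149.2344) = 0.0000. V = [p*·0.0000 + (1−p*)·0.0000]/1.3 = 0.0000. B = V − Δ·S = 0.0000.
(0,0): S=126.0000. Δ = (V_up−V_dn)/(S_up−S_dn) = (0.0000−1.4845)/(177.6600−105.8400) = -0.0207. V = [p*·0.0000 + (1−p*)·1.4845]/1.3 = 0.2204. B = V − Δ·S = 2.8247.
Check: Δ(0,0)·S0 + B(0,0) = 0.2204 = V0.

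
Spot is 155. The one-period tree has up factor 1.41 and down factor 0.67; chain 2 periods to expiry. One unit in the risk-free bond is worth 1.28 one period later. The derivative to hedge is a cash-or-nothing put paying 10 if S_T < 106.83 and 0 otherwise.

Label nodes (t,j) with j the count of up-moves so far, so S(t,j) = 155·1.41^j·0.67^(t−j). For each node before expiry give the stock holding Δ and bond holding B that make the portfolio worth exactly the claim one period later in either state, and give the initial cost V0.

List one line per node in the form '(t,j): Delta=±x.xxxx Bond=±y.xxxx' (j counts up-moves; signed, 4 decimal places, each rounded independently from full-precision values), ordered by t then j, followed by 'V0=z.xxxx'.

No-arbitrage ⇒ martingale measure with p* = (R−d)/(u−d) = 0.8243.
Terminal values V(2,·): V(2,0)=10.0000, V(2,1)=0.0000, V(2,2)=0.0000
Node (1,0) S=103.8500: V=(p*·0.0000+(1−p*)·10.0000)/1.28=1.3725; Δ=(0.0000−10.0000)/(146.4285−69.5795)=-0.1301; B=V−Δ·S=14.8860
Node (1,1) S=218.5500: V=(p*·0.0000+(1−p*)·0.0000)/1.28=0.0000; Δ=(0.0000−0.0000)/(308.1555−146.4285)=0.0000; B=V−Δ·S=0.0000
Node (0,0) S=155.0000: V=(p*·0.0000+(1−p*)·1.3725)/1.28=0.1884; Δ=(0.0000−1.3725)/(218.5500−103.8500)=-0.0120; B=V−Δ·S=2.0431
Root portfolio cost Δ·155+B reproduces V0=0.1884.

(0,0): Delta=-0.0120 Bond=2.0431
(1,0): Delta=-0.1301 Bond=14.8860
(1,1): Delta=0.0000 Bond=0.0000
V0=0.1884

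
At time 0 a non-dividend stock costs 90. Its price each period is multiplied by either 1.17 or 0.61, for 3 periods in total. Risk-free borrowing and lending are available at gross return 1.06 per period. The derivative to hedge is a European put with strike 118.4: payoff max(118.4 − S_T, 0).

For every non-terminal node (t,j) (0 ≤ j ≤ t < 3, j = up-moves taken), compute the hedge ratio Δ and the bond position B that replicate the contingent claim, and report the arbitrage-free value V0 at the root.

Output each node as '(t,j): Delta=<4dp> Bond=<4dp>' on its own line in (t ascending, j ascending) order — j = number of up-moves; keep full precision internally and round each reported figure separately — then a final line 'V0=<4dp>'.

Under the risk-neutral measure, an up-move has probability p* = (R−d)/(u−d) = 0.8036 and values discount at R = 1.06.
Terminal payoffs: V(3,0)=97.9717, V(3,1)=79.2179, V(3,2)=43.2474, V(3,3)=0.0000
  t=2,j=0: stock 33.4890 → up 39.1821 (V=79.2179), down 20.4283 (V=97.9717). Price 78.2091; hedge Δ=-1.0000, bond B=111.6981.
  t=2,j=1: stock 64.2330 → up 75.1526 (V=43.2474), down 39.1821 (V=79.2179). Price 47.4651; hedge Δ=-1.0000, bond B=111.6981.
  t=2,j=2: stock 123.2010 → up 144.1452 (V=0.0000), down 75.1526 (V=43.2474). Price 8.0142; hedge Δ=-0.6268, bond B=85.2417.
  t=1,j=0: stock 54.9000 → up 64.2330 (V=47.4651), down 33.4890 (V=78.2091). Price 50.4756; hedge Δ=-1.0000, bond B=105.3756.
  t=1,j=1: stock 105.3000 → up 123.2010 (V=8.0142), down 64.2330 (V=47.4651). Price 14.8712; hedge Δ=-0.6690, bond B=85.3193.
  t=0,j=0: stock 90.0000 → up 105.3000 (V=14.8712), down 54.9000 (V=50.4756). Price 20.6273; hedge Δ=-0.7064, bond B=84.2065.
Self-financing check: at every node Δ·S+B equals the discounted successor values.

(0,0): Delta=-0.7064 Bond=84.2065
(1,0): Delta=-1.0000 Bond=105.3756
(1,1): Delta=-0.6690 Bond=85.3193
(2,0): Delta=-1.0000 Bond=111.6981
(2,1): Delta=-1.0000 Bond=111.6981
(2,2): Delta=-0.6268 Bond=85.2417
V0=20.6273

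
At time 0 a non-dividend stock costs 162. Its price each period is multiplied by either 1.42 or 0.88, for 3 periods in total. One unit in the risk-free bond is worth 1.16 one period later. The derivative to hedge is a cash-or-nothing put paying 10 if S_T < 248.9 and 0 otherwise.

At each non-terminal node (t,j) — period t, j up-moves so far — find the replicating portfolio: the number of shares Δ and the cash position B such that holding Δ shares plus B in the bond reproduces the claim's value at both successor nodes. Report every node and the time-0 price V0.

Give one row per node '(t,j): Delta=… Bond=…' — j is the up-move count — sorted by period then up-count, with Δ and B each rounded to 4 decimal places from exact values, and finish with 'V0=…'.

Since d<R<u, set p* = (R−d)/(u−d) = 0.5185; price each node as the discounted p*-expectation of its children.
At expiry t=3: V(3,0)=10.0000, V(3,1)=10.0000, V(3,2)=0.0000, V(3,3)=0.0000
(2,0): S=125.4528. Δ = (V_up−V_dn)/(S_up−S_dn) = (10.0000−10.0000)/(178.1430−110.3985) = 0.0000. V = [p*·10.0000 + (1−p*)·10.0000]/1.16 = 8.6207. B = V − Δ·S = 8.6207.
(2,1): S=202.4352. Δ = (V_up−V_dn)/(S_up−S_dn) = (0.0000−10.0000)/(287.4580−178.1430) = -0.0915. V = [p*·0.0000 + (1−p*)·10.0000]/1.16 = 4.1507. B = V − Δ·S = 22.6692.
(2,2): S=326.6568. Δ = (V_up−V_dn)/(S_up−S_dn) = (0.0000−0.0000)/(463.8527−287.4580) = 0.0000. V = [p*·0.0000 + (1−p*)·0.0000]/1.16 = 0.0000. B = V − Δ·S = 0.0000.
(1,0): S=142.5600. Δ = (V_up−V_dn)/(S_up−S_dn) = (4.1507−8.6207)/(202.4352−125.4528) = -0.0581. V = [p*·4.1507 + (1−p*)·8.6207]/1.16 = 5.4336. B = V − Δ·S = 13.7113.
(1,1): S=230.0400. Δ = (V_up−V_dn)/(S_up−S_dn) = (0.0000−4.1507)/(326.6568−202.4352) = -0.0334. V = [p*·0.0000 + (1−p*)·4.1507]/1.16 = 1.7228. B = V − Δ·S = 9.4093.
(0,0): S=162.0000. Δ = (V_up−V_dn)/(S_up−S_dn) = (1.7228−5.4336)/(230.0400−142.5600) = -0.0424. V = [p*·1.7228 + (1−p*)·5.4336]/1.16 = 3.0254. B = V − Δ·S = 9.8971.
Each (Δ,B) replicates both successor values, so the strategy is self-financing and V0 is arbitrage-free.

(0,0): Delta=-0.0424 Bond=9.8971
(1,0): Delta=-0.0581 Bond=13.7113
(1,1): Delta=-0.0334 Bond=9.4093
(2,0): Delta=0.0000 Bond=8.6207
(2,1): Delta=-0.0915 Bond=22.6692
(2,2): Delta=0.0000 Bond=0.0000
V0=3.0254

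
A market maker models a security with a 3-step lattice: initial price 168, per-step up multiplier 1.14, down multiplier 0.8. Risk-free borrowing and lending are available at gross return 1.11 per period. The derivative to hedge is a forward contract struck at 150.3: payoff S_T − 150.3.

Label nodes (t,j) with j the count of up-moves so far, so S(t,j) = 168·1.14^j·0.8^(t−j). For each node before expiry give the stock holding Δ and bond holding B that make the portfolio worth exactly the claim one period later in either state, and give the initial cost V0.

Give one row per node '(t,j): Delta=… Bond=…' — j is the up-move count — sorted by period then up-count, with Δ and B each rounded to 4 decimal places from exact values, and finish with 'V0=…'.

(0,0): Delta=1.0000 Bond=-109.8981
(1,0): Delta=1.0000 Bond=-121.9869
(1,1): Delta=1.0000 Bond=-121.9869
(2,0): Delta=1.0000 Bond=-135.4054
(2,1): Delta=1.0000 Bond=-135.4054
(2,2): Delta=1.0000 Bond=-135.4054
V0=58.1019

Risk-neutral probability p* = (R−d)/(u−d) = (1.11−0.8)/(1.14−0.8) = 0.9118.
Terminal values V(3,·): V(3,0)=-64.2840, V(3,1)=-27.7272, V(3,2)=24.3662, V(3,3)=98.5994
(2,0): S=107.5200. Δ = (V_up−V_dn)/(S_up−S_dn) = (-27.7272−-64.2840)/(122.5728−86.0160) = 1.0000. V = [p*·-27.7272 + (1−p*)·-64.2840]/1.11 = -27.8854. B = V − Δ·S = -135.4054.
(2,1): S=153.2160. Δ = (V_up−V_dn)/(S_up−S_dn) = (24.3662−-27.7272)/(174.6662−122.5728) = 1.0000. V = [p*·24.3662 + (1−p*)·-27.7272]/1.11 = 17.8106. B = V − Δ·S = -135.4054.
(2,2): S=218.3328. Δ = (V_up−V_dn)/(S_up−S_dn) = (98.5994−24.3662)/(248.8994−174.6662) = 1.0000. V = [p*·98.5994 + (1−p*)·24.3662]/1.11 = 82.9274. B = V − Δ·S = -135.4054.
(1,0): S=134.4000. Δ = (V_up−V_dn)/(S_up−S_dn) = (17.8106−-27.8854)/(153.2160−107.5200) = 1.0000. V = [p*·17.8106 + (1−p*)·-27.8854]/1.11 = 12.4131. B = V − Δ·S = -121.9869.
(1,1): S=191.5200. Δ = (V_up−V_dn)/(S_up−S_dn) = (82.9274−17.8106)/(218.3328−153.2160) = 1.0000. V = [p*·82.9274 + (1−p*)·17.8106]/1.11 = 69.5331. B = V − Δ·S = -121.9869.
(0,0): S=168.0000. Δ = (V_up−V_dn)/(S_up−S_dn) = (69.5331−12.4131)/(191.5200−134.4000) = 1.0000. V = [p*·69.5331 + (1−p*)·12.4131]/1.11 = 58.1019. B = V − Δ·S = -109.8981.
Check: Δ(0,0)·S0 + B(0,0) = 58.1019 = V0.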